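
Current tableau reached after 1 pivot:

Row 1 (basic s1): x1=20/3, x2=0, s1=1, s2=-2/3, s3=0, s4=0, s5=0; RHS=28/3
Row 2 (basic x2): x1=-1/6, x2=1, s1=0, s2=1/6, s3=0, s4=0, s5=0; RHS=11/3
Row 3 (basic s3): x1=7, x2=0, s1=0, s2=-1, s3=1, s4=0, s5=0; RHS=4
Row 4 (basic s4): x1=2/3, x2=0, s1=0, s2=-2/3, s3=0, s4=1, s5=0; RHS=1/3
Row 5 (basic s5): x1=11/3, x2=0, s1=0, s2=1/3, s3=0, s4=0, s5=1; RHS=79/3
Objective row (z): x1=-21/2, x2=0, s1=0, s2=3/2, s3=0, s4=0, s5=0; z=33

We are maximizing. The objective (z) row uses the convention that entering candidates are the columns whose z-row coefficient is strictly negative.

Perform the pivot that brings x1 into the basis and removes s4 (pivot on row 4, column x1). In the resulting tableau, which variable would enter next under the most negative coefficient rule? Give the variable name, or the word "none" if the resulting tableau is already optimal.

Pivot element 2/3. New z-row = old z-row − (-21/2)·(row 4/(2/3)).
Updated z-row coefficients: x1: 0, x2: 0, s1: 0, s2: -9, s3: 0, s4: 63/4, s5: 0.
The most negative is -9 in column s2, so s2 would enter next.

s2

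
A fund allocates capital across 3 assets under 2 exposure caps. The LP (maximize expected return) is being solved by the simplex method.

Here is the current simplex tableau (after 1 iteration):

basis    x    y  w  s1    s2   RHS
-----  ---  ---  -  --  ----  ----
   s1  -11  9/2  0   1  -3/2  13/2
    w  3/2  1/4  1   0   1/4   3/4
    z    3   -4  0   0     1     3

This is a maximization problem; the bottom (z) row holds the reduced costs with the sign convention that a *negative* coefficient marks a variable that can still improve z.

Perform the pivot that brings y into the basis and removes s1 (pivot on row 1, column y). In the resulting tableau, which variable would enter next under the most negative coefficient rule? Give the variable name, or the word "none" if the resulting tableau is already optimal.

x

Pivot element 9/2. New z-row = old z-row − (-4)·(row 1/(9/2)).
Updated z-row coefficients: x: -61/9, y: 0, w: 0, s1: 8/9, s2: -1/3.
The most negative is -61/9 in column x, so x would enter next.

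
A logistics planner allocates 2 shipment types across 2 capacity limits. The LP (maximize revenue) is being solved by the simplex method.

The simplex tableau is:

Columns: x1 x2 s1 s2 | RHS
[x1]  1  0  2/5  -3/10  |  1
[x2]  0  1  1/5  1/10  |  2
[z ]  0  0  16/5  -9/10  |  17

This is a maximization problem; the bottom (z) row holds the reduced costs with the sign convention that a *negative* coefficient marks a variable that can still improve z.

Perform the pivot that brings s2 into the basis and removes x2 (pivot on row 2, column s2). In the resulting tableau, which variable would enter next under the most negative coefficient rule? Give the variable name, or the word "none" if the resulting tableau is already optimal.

Pivot element 1/10. New z-row = old z-row − (-9/10)·(row 2/(1/10)).
Updated z-row coefficients: x1: 0, x2: 9, s1: 5, s2: 0.
No coefficient is strictly negative; the tableau after this pivot is optimal.

none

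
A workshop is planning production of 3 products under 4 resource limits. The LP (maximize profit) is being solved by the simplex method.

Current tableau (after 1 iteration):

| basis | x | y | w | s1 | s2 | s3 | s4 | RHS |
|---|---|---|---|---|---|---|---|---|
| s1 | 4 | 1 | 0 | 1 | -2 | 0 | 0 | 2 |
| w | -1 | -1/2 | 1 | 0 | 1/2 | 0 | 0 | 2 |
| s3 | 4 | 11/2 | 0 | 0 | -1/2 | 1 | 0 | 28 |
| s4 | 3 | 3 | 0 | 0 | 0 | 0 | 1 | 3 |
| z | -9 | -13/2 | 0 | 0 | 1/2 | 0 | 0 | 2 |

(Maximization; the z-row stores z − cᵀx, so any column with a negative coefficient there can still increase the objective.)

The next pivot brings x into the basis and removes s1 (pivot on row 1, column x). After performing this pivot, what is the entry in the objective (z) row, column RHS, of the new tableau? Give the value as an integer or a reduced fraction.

Pivot element is row 1, column x: 4.
Normalize row 1: new (row 1, RHS) = 2/4 = 1/2.
z-row ← z-row − (-9)·(new row 1): 2 − (-9)·(1/2) = 13/2.

13/2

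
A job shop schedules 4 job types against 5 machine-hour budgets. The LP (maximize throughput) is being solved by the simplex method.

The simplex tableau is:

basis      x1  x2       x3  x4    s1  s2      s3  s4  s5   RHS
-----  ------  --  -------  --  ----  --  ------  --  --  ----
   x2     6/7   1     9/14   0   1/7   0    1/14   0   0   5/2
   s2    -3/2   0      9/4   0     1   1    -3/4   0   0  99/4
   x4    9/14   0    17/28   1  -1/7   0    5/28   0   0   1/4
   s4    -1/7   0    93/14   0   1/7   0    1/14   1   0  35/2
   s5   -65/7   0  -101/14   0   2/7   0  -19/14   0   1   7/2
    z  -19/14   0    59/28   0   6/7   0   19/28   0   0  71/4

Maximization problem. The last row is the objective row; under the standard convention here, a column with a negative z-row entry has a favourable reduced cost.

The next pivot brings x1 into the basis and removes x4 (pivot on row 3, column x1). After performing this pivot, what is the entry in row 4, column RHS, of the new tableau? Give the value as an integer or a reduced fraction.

Pivot element is row 3, column x1: 9/14.
Normalize row 3: new (row 3, RHS) = (1/4)/(9/14) = 7/18.
row 4 ← row 4 − (-1/7)·(new row 3): 35/2 − (-1/7)·(7/18) = 158/9.

158/9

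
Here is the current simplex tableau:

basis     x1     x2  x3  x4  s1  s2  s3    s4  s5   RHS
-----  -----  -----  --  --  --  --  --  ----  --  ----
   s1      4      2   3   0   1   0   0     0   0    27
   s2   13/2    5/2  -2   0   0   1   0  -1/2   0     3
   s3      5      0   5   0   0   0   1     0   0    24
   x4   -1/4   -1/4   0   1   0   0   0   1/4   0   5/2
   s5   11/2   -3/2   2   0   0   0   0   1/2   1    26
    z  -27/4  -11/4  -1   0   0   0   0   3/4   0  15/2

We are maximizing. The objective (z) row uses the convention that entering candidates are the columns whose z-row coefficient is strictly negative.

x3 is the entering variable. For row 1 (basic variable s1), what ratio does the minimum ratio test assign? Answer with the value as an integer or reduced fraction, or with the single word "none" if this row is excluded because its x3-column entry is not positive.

Ratio = RHS / (x3 entry) = 27 / 3 = 9.

9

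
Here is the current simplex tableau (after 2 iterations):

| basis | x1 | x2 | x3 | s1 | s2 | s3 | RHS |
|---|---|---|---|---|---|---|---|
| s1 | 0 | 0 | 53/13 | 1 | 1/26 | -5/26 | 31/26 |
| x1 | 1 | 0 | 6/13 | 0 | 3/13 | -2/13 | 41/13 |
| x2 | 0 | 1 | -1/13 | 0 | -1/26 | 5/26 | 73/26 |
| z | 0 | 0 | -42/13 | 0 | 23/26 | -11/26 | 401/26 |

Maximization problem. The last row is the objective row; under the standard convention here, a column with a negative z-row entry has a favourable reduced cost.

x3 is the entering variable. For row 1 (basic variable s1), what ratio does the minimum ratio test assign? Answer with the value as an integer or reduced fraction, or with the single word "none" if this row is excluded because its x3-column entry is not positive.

31/106

Ratio = RHS / (x3 entry) = (31/26) / (53/13) = 31/106.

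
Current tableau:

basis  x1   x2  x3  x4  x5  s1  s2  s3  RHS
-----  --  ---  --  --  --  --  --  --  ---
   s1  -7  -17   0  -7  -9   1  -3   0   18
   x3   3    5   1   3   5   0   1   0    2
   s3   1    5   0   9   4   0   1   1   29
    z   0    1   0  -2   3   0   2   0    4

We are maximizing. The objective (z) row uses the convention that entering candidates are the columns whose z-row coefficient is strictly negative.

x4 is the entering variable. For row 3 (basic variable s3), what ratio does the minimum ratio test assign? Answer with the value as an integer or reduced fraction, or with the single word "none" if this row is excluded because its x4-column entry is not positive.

29/9

Ratio = RHS / (x4 entry) = 29 / 9 = 29/9.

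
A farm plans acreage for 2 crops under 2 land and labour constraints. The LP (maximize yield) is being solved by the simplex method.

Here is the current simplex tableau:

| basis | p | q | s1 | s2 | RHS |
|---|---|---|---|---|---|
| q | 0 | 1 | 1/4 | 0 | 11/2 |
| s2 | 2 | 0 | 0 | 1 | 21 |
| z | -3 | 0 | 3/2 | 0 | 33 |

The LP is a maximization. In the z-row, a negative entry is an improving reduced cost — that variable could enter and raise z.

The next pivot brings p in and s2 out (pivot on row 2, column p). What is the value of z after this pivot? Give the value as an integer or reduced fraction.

129/2

Minimum ratio for p: 21/2 = 21/2.
z changes by −(z-row coeff of p)·ratio = −(-3)·(21/2) = 63/2.
New z = 33 + (63/2) = 129/2.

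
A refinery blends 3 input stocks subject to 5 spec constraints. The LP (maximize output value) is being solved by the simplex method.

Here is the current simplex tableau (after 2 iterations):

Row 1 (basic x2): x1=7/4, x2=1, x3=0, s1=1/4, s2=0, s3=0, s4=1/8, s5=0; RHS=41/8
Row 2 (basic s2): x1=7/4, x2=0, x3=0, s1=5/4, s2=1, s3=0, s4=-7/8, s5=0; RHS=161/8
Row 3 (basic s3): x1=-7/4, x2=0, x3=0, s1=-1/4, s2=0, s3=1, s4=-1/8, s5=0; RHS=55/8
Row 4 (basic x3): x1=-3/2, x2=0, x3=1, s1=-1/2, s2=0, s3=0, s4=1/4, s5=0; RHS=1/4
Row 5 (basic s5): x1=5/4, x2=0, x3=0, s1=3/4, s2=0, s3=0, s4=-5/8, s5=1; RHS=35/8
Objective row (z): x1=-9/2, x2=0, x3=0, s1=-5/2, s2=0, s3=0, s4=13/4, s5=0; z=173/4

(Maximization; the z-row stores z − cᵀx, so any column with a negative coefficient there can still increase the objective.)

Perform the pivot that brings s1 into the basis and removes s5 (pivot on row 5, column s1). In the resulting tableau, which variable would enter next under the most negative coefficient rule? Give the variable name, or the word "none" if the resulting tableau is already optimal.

x1

Pivot element 3/4. New z-row = old z-row − (-5/2)·(row 5/(3/4)).
Updated z-row coefficients: x1: -1/3, x2: 0, x3: 0, s1: 0, s2: 0, s3: 0, s4: 7/6, s5: 10/3.
The most negative is -1/3 in column x1, so x1 would enter next.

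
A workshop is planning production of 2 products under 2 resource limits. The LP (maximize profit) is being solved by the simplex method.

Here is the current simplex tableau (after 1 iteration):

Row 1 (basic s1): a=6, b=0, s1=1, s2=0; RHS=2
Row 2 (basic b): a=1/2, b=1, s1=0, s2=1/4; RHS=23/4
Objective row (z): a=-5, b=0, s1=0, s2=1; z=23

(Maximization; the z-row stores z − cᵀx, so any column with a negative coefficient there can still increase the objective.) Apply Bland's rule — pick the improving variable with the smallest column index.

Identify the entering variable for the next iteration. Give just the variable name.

Objective-row coefficients: a: -5, b: 0, s1: 0, s2: 1.
Improving columns: a. Bland's rule picks the smallest column index → a.

a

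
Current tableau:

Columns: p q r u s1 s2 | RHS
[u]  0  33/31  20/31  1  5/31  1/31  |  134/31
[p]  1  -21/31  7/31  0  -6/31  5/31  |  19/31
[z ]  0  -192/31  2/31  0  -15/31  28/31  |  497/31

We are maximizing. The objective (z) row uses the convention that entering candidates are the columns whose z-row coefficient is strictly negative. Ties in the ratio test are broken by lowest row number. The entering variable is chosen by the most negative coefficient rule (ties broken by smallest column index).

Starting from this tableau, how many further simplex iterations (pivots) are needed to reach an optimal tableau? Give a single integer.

1

pivot: q in, u out → z = 453/11
No improving column remains; optimal.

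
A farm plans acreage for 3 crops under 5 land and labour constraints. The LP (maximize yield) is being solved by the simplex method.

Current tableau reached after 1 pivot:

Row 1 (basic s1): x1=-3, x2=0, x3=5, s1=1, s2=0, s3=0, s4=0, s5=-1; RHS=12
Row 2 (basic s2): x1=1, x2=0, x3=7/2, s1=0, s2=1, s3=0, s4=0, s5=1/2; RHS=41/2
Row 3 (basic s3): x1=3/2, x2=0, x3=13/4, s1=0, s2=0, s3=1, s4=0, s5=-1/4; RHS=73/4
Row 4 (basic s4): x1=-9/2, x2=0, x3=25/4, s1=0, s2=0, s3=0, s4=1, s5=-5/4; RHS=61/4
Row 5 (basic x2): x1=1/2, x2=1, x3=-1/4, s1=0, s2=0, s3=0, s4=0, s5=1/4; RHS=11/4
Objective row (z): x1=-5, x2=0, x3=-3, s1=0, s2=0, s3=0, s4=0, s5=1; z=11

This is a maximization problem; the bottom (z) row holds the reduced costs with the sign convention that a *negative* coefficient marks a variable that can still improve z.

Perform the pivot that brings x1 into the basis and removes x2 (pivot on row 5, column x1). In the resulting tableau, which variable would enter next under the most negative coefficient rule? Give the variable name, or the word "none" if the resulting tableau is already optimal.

x3

Pivot element 1/2. New z-row = old z-row − (-5)·(row 5/(1/2)).
Updated z-row coefficients: x1: 0, x2: 10, x3: -11/2, s1: 0, s2: 0, s3: 0, s4: 0, s5: 7/2.
The most negative is -11/2 in column x3, so x3 would enter next.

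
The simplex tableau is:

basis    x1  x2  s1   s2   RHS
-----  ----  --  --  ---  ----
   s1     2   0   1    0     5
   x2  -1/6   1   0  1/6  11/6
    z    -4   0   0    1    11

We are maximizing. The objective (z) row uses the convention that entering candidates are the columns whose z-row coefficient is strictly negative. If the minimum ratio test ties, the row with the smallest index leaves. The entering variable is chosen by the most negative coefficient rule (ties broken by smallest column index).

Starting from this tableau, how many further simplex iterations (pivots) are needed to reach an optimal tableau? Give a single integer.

1

pivot: x1 in, s1 out → z = 21
No improving column remains; optimal.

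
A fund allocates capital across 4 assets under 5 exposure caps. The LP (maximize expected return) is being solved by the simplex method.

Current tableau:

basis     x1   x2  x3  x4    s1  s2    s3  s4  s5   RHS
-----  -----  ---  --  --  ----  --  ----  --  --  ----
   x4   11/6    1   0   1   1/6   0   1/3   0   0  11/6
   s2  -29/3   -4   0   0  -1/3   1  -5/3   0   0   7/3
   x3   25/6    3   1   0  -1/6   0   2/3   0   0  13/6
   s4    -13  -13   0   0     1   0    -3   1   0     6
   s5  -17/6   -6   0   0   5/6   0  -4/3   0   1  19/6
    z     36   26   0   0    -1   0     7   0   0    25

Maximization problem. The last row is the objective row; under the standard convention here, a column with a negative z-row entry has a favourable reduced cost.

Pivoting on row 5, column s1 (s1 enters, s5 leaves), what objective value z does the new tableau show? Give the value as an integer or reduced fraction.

144/5

Minimum ratio for s1: (19/6)/(5/6) = 19/5.
z changes by −(z-row coeff of s1)·ratio = −(-1)·(19/5) = 19/5.
New z = 25 + (19/5) = 144/5.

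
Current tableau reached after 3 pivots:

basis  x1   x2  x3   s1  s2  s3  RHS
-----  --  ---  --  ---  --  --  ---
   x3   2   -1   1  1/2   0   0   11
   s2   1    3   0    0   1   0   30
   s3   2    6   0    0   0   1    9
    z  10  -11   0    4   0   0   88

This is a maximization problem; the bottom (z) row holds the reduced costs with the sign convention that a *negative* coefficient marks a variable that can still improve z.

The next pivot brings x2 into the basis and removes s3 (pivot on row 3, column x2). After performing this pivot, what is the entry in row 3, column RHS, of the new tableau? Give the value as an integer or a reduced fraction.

Pivot element is row 3, column x2: 6.
Normalize row 3: new (row 3, RHS) = 9/6 = 3/2.
Row 3 is the pivot row, so the entry is 3/2.

3/2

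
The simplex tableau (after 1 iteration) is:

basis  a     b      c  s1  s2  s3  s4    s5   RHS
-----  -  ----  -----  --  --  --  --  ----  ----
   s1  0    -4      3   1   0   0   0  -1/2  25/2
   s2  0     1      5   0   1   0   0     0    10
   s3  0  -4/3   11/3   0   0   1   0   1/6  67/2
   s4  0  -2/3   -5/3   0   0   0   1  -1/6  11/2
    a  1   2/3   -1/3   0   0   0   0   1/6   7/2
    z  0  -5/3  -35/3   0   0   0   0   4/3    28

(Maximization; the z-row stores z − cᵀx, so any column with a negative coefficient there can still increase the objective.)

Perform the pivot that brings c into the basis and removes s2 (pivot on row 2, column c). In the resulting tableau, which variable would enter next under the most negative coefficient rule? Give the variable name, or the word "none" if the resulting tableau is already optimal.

none

Pivot element 5. New z-row = old z-row − (-35/3)·(row 2/5).
Updated z-row coefficients: a: 0, b: 2/3, c: 0, s1: 0, s2: 7/3, s3: 0, s4: 0, s5: 4/3.
No coefficient is strictly negative; the tableau after this pivot is optimal.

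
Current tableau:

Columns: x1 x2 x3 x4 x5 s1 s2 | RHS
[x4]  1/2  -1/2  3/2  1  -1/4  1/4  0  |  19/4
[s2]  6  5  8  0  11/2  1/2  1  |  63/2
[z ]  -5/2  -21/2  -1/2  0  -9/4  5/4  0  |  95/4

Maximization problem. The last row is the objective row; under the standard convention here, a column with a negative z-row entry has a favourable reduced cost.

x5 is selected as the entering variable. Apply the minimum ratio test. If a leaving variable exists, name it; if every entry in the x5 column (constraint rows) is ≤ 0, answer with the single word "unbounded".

s2

Ratios: row 1 (x4): entry -1/4 ≤ 0, skip; row 2 (s2): (63/2)/(11/2) = 63/11.
Minimum ratio is in the s2 row, so s2 leaves.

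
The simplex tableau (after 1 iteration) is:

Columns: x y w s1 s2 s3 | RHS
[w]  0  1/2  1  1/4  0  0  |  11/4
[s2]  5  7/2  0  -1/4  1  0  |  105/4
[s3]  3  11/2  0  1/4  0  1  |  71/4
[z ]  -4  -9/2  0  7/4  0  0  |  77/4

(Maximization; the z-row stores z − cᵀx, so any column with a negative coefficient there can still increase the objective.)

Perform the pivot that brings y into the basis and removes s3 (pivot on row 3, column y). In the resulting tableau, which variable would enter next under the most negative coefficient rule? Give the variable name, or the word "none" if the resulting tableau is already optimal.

x

Pivot element 11/2. New z-row = old z-row − (-9/2)·(row 3/(11/2)).
Updated z-row coefficients: x: -17/11, y: 0, w: 0, s1: 43/22, s2: 0, s3: 9/11.
The most negative is -17/11 in column x, so x would enter next.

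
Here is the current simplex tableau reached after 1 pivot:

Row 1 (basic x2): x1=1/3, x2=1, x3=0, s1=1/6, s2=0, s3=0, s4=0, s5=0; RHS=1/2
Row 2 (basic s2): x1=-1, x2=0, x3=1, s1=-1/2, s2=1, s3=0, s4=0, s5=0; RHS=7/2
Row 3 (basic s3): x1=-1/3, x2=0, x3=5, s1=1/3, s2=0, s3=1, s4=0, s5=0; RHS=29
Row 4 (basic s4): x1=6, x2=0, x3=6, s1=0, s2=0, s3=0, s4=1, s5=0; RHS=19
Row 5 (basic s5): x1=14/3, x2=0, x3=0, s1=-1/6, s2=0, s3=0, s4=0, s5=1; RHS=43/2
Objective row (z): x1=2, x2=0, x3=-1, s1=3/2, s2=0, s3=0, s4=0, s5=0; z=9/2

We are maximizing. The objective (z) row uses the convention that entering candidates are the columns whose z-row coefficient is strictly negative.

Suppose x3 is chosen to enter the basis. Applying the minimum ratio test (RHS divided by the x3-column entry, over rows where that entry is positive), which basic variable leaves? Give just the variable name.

s4

Ratios: row 1 (x2): entry 0 ≤ 0, skip; row 2 (s2): (7/2)/1 = 7/2; row 3 (s3): 29/5 = 29/5; row 4 (s4): 19/6 = 19/6; row 5 (s5): entry 0 ≤ 0, skip.
Minimum ratio 19/6 is in the s4 row, so s4 leaves.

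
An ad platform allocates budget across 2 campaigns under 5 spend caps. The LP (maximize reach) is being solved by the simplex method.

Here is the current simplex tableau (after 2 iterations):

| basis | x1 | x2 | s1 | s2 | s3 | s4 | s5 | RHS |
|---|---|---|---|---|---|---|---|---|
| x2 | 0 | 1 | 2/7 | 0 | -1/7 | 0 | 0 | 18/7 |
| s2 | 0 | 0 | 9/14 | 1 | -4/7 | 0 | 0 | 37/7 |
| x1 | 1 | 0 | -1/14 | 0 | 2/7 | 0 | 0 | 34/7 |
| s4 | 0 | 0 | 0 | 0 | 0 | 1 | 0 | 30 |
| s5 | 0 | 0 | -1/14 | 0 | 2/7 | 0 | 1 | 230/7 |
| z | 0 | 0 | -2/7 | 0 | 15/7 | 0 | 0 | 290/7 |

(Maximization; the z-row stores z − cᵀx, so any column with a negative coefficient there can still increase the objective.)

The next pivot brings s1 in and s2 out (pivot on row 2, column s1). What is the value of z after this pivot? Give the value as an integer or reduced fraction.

394/9

Minimum ratio for s1: (37/7)/(9/14) = 74/9.
z changes by −(z-row coeff of s1)·ratio = −(-2/7)·(74/9) = 148/63.
New z = 290/7 + (148/63) = 394/9.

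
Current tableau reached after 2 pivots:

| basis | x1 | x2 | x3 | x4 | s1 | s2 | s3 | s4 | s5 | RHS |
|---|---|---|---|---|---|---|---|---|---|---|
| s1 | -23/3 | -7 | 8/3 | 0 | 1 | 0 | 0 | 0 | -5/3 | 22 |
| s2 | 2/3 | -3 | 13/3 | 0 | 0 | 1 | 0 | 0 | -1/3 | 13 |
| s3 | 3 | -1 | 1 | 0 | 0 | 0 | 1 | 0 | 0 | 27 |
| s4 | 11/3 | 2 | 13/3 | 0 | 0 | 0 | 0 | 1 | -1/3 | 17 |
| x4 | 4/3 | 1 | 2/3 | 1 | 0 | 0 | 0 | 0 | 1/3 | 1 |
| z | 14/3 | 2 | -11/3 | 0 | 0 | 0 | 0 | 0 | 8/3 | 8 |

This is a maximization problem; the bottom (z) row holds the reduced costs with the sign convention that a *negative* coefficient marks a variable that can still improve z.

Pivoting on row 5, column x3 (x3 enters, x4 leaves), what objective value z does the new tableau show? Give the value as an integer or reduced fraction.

Minimum ratio for x3: 1/(2/3) = 3/2.
z changes by −(z-row coeff of x3)·ratio = −(-11/3)·(3/2) = 11/2.
New z = 8 + (11/2) = 27/2.

27/2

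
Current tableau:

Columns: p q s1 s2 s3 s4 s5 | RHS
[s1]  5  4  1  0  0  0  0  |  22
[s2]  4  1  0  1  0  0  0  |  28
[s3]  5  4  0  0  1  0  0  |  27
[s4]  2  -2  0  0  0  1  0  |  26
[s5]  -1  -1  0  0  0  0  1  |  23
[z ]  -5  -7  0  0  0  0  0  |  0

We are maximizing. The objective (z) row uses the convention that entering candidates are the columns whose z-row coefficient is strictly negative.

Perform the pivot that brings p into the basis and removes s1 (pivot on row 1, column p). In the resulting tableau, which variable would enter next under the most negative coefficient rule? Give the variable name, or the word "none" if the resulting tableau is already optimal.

q

Pivot element 5. New z-row = old z-row − (-5)·(row 1/5).
Updated z-row coefficients: p: 0, q: -3, s1: 1, s2: 0, s3: 0, s4: 0, s5: 0.
The most negative is -3 in column q, so q would enter next.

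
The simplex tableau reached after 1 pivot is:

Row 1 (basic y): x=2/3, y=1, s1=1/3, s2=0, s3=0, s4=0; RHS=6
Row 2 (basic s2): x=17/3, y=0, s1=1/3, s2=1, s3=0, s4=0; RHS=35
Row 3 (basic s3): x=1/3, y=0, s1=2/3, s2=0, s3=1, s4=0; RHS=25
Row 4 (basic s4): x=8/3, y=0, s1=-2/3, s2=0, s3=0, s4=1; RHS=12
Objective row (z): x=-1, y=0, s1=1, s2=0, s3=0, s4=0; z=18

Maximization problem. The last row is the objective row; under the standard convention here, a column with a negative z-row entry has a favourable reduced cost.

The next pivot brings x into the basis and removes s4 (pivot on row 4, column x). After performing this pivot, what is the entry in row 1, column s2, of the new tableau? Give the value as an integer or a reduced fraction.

0

Pivot element is row 4, column x: 8/3.
Normalize row 4: new (row 4, s2) = 0/(8/3) = 0.
row 1 ← row 1 − (2/3)·(new row 4): 0 − (2/3)·0 = 0.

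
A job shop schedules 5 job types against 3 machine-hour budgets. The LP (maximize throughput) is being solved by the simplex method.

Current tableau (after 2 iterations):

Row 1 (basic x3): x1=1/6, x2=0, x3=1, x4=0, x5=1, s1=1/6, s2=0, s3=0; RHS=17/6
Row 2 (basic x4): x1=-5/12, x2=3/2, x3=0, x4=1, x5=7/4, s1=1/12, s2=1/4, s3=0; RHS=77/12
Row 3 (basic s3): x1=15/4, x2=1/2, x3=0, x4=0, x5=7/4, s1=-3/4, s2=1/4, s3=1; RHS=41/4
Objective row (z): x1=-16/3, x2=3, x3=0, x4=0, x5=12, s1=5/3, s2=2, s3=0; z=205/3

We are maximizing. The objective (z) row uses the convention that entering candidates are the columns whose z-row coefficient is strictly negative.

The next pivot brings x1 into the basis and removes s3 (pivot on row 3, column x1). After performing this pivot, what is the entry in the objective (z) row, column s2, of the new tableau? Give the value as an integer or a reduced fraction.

106/45

Pivot element is row 3, column x1: 15/4.
Normalize row 3: new (row 3, s2) = (1/4)/(15/4) = 1/15.
z-row ← z-row − (-16/3)·(new row 3): 2 − (-16/3)·(1/15) = 106/45.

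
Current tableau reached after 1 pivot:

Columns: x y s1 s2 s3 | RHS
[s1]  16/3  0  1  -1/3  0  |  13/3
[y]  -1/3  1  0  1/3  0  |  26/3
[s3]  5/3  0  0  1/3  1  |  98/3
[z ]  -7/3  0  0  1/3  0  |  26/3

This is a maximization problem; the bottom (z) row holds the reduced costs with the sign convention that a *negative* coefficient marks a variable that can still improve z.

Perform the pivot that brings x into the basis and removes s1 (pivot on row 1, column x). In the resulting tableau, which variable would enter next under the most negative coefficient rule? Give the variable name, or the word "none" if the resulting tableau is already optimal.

Pivot element 16/3. New z-row = old z-row − (-7/3)·(row 1/(16/3)).
Updated z-row coefficients: x: 0, y: 0, s1: 7/16, s2: 3/16, s3: 0.
No coefficient is strictly negative; the tableau after this pivot is optimal.

none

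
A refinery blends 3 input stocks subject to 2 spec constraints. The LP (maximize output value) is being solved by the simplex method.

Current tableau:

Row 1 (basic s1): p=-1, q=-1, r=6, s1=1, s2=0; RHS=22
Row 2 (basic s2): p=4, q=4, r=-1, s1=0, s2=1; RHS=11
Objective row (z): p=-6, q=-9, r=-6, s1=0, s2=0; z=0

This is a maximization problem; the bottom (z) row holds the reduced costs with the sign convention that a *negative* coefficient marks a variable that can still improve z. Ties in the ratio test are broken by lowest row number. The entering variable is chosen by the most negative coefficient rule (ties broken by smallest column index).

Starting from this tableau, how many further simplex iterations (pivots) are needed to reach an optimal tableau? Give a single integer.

pivot: q in, s2 out → z = 99/4
pivot: r in, s1 out → z = 1386/23
No improving column remains; optimal.

2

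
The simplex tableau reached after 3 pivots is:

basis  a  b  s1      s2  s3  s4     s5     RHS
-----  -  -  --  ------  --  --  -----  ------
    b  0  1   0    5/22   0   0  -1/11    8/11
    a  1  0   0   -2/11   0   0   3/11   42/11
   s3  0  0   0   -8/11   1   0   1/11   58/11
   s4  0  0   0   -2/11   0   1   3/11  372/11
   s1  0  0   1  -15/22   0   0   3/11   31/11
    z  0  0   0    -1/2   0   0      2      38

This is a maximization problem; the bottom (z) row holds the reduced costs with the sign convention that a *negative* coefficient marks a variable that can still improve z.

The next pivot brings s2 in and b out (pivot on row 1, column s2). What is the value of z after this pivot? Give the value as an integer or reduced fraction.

Minimum ratio for s2: (8/11)/(5/22) = 16/5.
z changes by −(z-row coeff of s2)·ratio = −(-1/2)·(16/5) = 8/5.
New z = 38 + (8/5) = 198/5.

198/5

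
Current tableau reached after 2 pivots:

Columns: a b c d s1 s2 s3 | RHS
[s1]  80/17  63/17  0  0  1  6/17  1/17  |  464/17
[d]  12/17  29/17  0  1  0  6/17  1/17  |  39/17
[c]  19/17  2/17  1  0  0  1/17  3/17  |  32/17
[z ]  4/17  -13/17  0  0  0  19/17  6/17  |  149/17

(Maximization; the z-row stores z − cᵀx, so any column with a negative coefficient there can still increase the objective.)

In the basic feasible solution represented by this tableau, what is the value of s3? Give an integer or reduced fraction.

0

s3 is nonbasic (not in the basis column), so its value in the current BFS is 0.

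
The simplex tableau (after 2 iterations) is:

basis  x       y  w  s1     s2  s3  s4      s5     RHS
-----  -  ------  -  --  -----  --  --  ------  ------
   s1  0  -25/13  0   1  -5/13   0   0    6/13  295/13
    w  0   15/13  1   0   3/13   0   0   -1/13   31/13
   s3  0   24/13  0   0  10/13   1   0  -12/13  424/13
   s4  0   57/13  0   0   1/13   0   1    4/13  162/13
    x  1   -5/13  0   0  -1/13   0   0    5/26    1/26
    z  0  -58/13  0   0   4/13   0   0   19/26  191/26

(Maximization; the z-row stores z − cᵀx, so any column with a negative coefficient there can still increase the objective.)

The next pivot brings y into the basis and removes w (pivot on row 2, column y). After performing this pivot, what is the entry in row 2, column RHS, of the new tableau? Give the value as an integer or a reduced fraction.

Pivot element is row 2, column y: 15/13.
Normalize row 2: new (row 2, RHS) = (31/13)/(15/13) = 31/15.
Row 2 is the pivot row, so the entry is 31/15.

31/15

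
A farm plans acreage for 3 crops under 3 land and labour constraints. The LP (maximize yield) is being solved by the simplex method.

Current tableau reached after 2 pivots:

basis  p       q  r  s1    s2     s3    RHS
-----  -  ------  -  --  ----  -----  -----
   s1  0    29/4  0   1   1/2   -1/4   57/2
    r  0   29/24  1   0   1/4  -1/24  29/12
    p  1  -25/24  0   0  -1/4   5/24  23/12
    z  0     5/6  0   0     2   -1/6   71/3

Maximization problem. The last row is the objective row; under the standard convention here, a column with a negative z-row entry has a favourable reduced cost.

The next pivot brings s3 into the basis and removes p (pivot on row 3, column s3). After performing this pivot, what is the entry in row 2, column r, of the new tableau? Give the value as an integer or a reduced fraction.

1

Pivot element is row 3, column s3: 5/24.
Normalize row 3: new (row 3, r) = 0/(5/24) = 0.
row 2 ← row 2 − (-1/24)·(new row 3): 1 − (-1/24)·0 = 1.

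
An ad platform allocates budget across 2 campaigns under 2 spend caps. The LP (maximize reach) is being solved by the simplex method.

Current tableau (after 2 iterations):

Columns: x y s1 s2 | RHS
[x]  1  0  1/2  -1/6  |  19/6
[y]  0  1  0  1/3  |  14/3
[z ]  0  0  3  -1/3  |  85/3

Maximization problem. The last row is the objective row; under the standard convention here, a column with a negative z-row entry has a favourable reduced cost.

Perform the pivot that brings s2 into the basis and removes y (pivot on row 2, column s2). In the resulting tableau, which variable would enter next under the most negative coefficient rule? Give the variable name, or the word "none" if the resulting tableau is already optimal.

none

Pivot element 1/3. New z-row = old z-row − (-1/3)·(row 2/(1/3)).
Updated z-row coefficients: x: 0, y: 1, s1: 3, s2: 0.
No coefficient is strictly negative; the tableau after this pivot is optimal.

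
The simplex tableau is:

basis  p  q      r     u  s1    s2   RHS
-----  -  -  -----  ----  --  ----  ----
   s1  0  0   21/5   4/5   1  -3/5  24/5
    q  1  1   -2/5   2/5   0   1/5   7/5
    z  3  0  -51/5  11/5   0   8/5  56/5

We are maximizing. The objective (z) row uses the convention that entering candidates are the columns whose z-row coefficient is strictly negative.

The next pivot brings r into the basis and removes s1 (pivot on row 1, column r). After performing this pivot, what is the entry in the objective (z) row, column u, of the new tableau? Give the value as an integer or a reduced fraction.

Pivot element is row 1, column r: 21/5.
Normalize row 1: new (row 1, u) = (4/5)/(21/5) = 4/21.
z-row ← z-row − (-51/5)·(new row 1): 11/5 − (-51/5)·(4/21) = 29/7.

29/7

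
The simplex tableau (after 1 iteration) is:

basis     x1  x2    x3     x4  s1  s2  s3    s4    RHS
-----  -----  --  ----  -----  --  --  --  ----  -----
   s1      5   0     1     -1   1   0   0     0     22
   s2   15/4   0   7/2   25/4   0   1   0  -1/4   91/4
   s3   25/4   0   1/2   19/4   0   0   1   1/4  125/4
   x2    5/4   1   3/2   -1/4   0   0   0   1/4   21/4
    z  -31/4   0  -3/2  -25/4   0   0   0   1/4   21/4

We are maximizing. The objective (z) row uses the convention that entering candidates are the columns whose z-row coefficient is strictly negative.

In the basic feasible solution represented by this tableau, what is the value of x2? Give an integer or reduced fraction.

21/4

x2 is basic (row 4); its value is the RHS of that row: 21/4.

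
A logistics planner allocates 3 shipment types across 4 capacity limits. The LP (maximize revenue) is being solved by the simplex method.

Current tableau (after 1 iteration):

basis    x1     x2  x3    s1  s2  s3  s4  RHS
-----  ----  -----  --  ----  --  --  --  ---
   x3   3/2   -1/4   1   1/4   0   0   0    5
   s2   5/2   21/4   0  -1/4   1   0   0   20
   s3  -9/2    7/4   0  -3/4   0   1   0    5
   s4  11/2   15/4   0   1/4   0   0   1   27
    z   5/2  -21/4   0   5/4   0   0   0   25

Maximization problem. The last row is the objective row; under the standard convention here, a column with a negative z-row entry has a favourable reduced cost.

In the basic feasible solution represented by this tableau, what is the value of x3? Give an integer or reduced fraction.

5

x3 is basic (row 1); its value is the RHS of that row: 5.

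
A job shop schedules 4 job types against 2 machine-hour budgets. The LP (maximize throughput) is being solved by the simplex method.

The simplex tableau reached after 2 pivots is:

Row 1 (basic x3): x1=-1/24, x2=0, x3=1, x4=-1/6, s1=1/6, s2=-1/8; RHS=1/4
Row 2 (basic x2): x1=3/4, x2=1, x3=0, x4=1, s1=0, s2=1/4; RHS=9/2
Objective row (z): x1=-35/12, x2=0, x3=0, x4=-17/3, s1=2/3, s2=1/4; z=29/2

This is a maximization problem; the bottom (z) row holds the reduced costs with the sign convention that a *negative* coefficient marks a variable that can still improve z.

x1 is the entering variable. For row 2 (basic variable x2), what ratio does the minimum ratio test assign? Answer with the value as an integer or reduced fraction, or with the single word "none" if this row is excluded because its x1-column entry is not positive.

Ratio = RHS / (x1 entry) = (9/2) / (3/4) = 6.

6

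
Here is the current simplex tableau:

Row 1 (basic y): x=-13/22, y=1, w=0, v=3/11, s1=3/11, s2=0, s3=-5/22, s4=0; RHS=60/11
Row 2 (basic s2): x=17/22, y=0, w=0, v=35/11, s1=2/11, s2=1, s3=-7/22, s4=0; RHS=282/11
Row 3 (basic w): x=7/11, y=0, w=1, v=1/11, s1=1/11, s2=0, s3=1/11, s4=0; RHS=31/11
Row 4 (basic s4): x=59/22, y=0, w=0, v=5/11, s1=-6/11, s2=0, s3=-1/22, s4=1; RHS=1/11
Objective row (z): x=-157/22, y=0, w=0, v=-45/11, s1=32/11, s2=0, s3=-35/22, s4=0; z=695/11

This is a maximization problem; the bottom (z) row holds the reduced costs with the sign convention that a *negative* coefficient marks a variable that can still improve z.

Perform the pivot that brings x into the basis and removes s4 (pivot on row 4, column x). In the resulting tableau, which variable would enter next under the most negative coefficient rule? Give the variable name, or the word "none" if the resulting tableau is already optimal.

v

Pivot element 59/22. New z-row = old z-row − (-157/22)·(row 4/(59/22)).
Updated z-row coefficients: x: 0, y: 0, w: 0, v: -170/59, s1: 86/59, s2: 0, s3: -101/59, s4: 157/59.
The most negative is -170/59 in column v, so v would enter next.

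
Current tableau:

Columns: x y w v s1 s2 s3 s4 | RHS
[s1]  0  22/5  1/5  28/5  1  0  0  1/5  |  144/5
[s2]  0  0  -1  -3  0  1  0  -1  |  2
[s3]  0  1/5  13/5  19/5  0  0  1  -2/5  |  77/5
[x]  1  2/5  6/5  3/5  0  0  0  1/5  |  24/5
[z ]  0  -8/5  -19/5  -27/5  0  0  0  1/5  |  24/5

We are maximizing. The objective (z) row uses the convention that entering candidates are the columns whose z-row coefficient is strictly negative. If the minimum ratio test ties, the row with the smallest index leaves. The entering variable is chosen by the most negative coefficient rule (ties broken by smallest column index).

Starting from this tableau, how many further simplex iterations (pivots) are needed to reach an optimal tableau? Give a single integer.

pivot: v in, s3 out → z = 507/19
pivot: y in, s1 out → z = 1117/39
pivot: w in, x out → z = 2672/87
No improving column remains; optimal.

3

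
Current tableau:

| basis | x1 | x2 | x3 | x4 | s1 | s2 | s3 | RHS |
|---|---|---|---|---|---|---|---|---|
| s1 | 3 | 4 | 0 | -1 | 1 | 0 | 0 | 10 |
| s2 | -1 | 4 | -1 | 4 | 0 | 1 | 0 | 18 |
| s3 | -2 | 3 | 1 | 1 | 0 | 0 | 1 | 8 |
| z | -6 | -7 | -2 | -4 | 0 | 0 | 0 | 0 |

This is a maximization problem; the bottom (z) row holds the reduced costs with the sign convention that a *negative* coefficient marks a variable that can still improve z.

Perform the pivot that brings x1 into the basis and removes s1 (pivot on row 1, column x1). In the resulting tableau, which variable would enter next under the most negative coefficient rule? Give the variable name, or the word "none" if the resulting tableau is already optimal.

Pivot element 3. New z-row = old z-row − (-6)·(row 1/3).
Updated z-row coefficients: x1: 0, x2: 1, x3: -2, x4: -6, s1: 2, s2: 0, s3: 0.
The most negative is -6 in column x4, so x4 would enter next.

x4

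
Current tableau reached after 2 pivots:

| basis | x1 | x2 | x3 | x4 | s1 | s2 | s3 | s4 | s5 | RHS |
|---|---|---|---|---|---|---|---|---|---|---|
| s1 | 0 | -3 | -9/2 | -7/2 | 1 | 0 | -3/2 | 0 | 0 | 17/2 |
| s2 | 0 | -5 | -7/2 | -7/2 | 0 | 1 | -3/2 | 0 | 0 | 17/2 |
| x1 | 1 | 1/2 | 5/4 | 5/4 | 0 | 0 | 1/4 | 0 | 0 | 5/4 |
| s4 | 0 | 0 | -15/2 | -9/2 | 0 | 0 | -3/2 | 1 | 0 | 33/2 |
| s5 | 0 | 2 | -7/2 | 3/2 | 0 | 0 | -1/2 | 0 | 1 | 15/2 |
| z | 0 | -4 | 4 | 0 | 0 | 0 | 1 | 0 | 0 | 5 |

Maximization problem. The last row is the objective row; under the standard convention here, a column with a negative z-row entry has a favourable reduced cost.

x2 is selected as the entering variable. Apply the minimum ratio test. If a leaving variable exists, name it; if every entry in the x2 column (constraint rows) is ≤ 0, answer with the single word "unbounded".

x1

Ratios: row 1 (s1): entry -3 ≤ 0, skip; row 2 (s2): entry -5 ≤ 0, skip; row 3 (x1): (5/4)/(1/2) = 5/2; row 4 (s4): entry 0 ≤ 0, skip; row 5 (s5): (15/2)/2 = 15/4.
Minimum ratio is in the x1 row, so x1 leaves.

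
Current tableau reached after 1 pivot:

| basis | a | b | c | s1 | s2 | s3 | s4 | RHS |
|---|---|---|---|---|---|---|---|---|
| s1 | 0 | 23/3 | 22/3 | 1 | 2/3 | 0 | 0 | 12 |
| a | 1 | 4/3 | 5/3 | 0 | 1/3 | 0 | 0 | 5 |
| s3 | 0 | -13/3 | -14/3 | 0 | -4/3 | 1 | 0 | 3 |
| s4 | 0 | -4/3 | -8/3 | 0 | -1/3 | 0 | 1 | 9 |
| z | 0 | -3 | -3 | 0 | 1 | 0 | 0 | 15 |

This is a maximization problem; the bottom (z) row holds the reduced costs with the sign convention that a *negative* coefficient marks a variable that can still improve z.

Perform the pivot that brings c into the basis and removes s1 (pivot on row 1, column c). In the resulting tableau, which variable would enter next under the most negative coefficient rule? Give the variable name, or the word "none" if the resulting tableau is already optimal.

none

Pivot element 22/3. New z-row = old z-row − (-3)·(row 1/(22/3)).
Updated z-row coefficients: a: 0, b: 3/22, c: 0, s1: 9/22, s2: 14/11, s3: 0, s4: 0.
No coefficient is strictly negative; the tableau after this pivot is optimal.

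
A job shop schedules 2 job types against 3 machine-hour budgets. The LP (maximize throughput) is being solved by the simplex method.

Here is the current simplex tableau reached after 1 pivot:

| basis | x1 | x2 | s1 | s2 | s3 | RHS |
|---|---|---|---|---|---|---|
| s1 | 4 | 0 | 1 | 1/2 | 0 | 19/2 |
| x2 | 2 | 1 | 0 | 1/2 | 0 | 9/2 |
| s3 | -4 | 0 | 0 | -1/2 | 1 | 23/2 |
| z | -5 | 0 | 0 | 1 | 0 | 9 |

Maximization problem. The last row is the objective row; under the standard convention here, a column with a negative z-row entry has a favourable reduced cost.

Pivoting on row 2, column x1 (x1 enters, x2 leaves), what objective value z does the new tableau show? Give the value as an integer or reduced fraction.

81/4

Minimum ratio for x1: (9/2)/2 = 9/4.
z changes by −(z-row coeff of x1)·ratio = −(-5)·(9/4) = 45/4.
New z = 9 + (45/4) = 81/4.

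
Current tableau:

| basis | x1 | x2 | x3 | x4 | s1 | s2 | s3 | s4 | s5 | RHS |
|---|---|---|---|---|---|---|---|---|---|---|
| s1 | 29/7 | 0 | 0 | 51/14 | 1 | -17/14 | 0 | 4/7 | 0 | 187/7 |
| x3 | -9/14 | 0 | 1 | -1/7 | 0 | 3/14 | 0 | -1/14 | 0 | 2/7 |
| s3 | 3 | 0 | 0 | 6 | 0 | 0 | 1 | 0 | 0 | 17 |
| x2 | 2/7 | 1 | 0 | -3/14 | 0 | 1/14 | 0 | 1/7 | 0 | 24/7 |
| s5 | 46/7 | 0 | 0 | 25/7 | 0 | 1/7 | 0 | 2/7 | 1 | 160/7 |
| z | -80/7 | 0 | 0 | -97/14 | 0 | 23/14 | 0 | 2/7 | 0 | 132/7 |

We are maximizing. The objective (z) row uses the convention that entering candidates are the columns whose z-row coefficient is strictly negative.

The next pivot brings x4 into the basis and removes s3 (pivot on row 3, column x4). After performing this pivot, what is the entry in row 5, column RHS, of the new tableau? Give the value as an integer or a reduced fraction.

535/42

Pivot element is row 3, column x4: 6.
Normalize row 3: new (row 3, RHS) = 17/6 = 17/6.
row 5 ← row 5 − (25/7)·(new row 3): 160/7 − (25/7)·(17/6) = 535/42.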